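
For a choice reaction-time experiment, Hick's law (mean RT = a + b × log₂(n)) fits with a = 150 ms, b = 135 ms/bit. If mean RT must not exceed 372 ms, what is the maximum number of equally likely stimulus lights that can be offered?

Set 150 + 135·log₂ n ≤ 372 → log₂ n ≤ (372 − 150)/135 = 1.6444.
So n ≤ 2^1.6444 = 3.126; the largest integer n is 3.

3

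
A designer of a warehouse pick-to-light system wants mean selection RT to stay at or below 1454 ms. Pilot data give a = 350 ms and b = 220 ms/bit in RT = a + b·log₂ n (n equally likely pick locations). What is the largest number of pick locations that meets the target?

220·log₂ n ≤ 1454 − 350 = 1104, giving log₂ n ≤ 5.0182 and n ≤ 32.406. The largest whole number is 32.

32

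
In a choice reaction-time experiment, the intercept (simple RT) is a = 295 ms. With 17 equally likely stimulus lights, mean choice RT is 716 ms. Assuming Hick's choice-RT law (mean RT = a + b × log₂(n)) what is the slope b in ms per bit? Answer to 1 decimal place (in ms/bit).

b = (716 − 295) / log₂(17) = 421 / 4.0875 = 102.998 ms/bit.

103.0 ms/bit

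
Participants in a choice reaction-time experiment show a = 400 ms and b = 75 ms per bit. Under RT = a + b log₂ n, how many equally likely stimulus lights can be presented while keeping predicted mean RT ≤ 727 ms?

20

75·log₂ n ≤ 727 − 400 = 327, giving log₂ n ≤ 4.3600 and n ≤ 20.535. The largest whole number is 20.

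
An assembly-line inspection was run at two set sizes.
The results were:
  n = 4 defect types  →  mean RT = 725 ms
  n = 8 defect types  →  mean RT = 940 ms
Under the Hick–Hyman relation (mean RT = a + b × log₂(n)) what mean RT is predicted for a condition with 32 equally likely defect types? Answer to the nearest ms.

1370 ms

RT is linear in log₂ n, so two points fix the line:
  b = (940 − 725) / (log₂ 8 − log₂ 4) = 215 / (3 − 2) = 215 ms/bit
  a = 725 − 215 × 2 = 295 ms
Then RT(32) = 295 + 215 × log₂ 32 = 295 + 215 × 5 ≈ 1370.000 ms.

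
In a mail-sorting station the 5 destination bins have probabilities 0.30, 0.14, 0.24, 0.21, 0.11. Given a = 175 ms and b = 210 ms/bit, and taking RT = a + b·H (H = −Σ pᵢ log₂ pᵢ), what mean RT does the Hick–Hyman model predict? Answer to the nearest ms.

644 ms

Entropy contributions −pᵢ log₂ pᵢ: 0.5211, 0.3971, 0.4941, 0.4728, 0.3503; sum H = 2.2354 bits.
RT = a + bH = 175 + 210·2.2354 = 644.44 ms.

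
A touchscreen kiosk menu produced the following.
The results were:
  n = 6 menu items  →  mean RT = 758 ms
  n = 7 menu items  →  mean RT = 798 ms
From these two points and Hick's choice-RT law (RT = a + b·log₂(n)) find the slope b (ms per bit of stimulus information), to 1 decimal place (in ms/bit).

b = (RT₂ − RT₁)/(log₂ n₂ − log₂ n₁) = (798 − 758)/(2.8074 − 2.5850) = 179.862 ms/bit.

179.9 ms/bit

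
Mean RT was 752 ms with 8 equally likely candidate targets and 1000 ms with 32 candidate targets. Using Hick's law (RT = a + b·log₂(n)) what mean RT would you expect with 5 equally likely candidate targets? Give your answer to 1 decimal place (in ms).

RT is linear in log₂ n, so two points fix the line:
  b = (1000 − 752) / (log₂ 32 − log₂ 8) = 248 / (5 − 3) = 124.000 ms/bit
  a = 752 − 124.000 × 3 = 380.000 ms
Then RT(5) = 380.000 + 124.000 × log₂ 5 = 380.000 + 124.000 × 2.3219 ≈ 667.919 ms.

667.9 ms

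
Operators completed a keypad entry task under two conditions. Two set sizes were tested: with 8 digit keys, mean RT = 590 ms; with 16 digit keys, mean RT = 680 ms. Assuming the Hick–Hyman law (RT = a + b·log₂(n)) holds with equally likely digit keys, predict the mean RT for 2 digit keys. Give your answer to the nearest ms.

RT is linear in log₂ n, so two points fix the line:
  b = (680 − 590) / (log₂ 16 − log₂ 8) = 90 / (4 − 3) = 90 ms/bit
  a = 590 − 90 × 3 = 320 ms
Then RT(2) = 320 + 90 × log₂ 2 = 320 + 90 × 1 ≈ 410.000 ms.

410 ms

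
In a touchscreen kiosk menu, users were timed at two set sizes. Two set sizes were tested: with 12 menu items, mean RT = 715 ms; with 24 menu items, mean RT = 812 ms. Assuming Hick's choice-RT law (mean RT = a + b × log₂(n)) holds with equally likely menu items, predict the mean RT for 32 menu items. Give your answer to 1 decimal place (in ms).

852.3 ms

Fit slope and intercept:
  b = (812 − 715) / (log₂ 24 − log₂ 12) = 97 / (4.5850 − 3.5850) = 97.000 ms/bit
  a = 715 − 97.000 × 3.5850 = 367.259 ms
Then RT(32) = 367.259 + 97.000 × log₂ 32 = 367.259 + 97.000 × 5 ≈ 852.259 ms.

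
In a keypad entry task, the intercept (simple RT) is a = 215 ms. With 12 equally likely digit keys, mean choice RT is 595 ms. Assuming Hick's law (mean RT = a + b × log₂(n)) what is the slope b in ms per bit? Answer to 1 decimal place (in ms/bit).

106.0 ms/bit

log₂(12) = 3.5850 bits.
b = (RT − a)/log₂ n = (595 − 215) / 3.5850 = 105.998 ms/bit.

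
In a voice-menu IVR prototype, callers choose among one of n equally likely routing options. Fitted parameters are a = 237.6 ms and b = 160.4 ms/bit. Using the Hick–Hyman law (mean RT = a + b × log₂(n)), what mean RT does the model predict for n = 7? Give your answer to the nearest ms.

log₂(7) = 2.8074 bits, so RT = 237.6 + 160.4 × 2.8074 ≈ 687.900 ms.

688 ms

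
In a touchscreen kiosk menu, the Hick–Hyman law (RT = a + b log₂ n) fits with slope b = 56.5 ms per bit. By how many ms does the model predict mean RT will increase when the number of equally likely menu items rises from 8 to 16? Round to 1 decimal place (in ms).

Only the slope matters, since a is common to both: ΔRT = b·log₂(n₂/n₁).
log₂(16) − log₂(8) = log₂(16/8) = log₂(2) = 1.
ΔRT = 56.5 × 1.0000 = 56.500 ms.

56.5 ms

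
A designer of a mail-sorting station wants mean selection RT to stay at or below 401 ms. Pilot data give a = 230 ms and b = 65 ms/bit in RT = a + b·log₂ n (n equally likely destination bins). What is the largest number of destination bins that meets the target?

6

Set 230 + 65·log₂ n ≤ 401 → log₂ n ≤ (401 − 230)/65 = 2.6308.
So n ≤ 2^2.6308 = 6.194; the largest integer n is 6.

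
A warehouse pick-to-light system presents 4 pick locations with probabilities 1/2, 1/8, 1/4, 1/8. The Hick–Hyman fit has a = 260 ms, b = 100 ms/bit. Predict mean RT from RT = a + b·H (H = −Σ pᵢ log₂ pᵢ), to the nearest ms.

435 ms

H = −Σ pᵢ log₂ pᵢ = 0.5·1 + 0.125·3 + 0.25·2 + 0.125·3 = 1.750 bits.
RT = 260 + 100 × 1.750 = 435.00 ms.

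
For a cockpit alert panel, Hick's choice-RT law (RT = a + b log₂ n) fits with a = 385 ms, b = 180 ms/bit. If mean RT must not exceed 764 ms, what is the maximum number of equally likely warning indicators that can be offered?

180·log₂ n ≤ 764 − 385 = 379, giving log₂ n ≤ 2.1056 and n ≤ 4.304. The largest whole number is 4.

4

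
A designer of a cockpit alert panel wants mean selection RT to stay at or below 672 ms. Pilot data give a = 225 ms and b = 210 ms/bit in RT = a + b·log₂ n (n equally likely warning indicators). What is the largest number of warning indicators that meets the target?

4

Information budget: (672 − 225)/210 = 2.1286 bits, so n ≤ 2^2.1286 = 4.373 → at most 4.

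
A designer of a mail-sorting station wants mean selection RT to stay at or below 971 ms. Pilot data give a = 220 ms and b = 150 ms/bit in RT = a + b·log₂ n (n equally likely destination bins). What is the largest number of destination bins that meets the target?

Set 220 + 150·log₂ n ≤ 971 → log₂ n ≤ (971 − 220)/150 = 5.0067.
So n ≤ 2^5.0067 = 32.148; the largest integer n is 32.

32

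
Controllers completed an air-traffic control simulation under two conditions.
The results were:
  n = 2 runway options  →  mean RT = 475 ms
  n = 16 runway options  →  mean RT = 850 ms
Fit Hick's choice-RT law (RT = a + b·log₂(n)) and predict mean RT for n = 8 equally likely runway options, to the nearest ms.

With log₂ n on the abscissa the relation is linear; from the two conditions:
  b = (850 − 475) / (log₂ 16 − log₂ 2) = 375 / (4 − 1) = 125 ms/bit
  a = 475 − 125 × 1 = 350 ms
Then RT(8) = 350 + 125 × log₂ 8 = 350 + 125 × 3 ≈ 725.000 ms.

725 ms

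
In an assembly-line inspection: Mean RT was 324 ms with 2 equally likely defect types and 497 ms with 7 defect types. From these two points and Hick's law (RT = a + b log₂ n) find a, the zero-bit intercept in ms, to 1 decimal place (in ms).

Slope: b = (497 − 324) / (log₂ 7 − log₂ 2) = 173/1.8074 = 95.720 ms/bit.
a = RT₁ − b·log₂ n₁ = 324 − 95.720 × 1 = 228.280 ms.

228.3 ms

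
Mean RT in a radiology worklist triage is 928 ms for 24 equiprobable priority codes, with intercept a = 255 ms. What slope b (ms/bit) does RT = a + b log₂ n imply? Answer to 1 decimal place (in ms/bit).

146.8 ms/bit

b = (928 − 255) / log₂(24) = 673 / 4.5850 = 146.784 ms/bit.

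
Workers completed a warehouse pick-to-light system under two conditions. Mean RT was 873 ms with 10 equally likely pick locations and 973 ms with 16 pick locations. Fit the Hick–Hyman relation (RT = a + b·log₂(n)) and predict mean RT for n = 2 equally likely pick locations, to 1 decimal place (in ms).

Solve the two-equation system in a and b:
  b = (973 − 873) / (log₂ 16 − log₂ 10) = 100 / (4 − 3.3219) = 147.477 ms/bit
  a = 873 − 147.477 × 3.3219 = 383.092 ms
Then RT(2) = 383.092 + 147.477 × log₂ 2 = 383.092 + 147.477 × 1 ≈ 530.569 ms.

530.6 ms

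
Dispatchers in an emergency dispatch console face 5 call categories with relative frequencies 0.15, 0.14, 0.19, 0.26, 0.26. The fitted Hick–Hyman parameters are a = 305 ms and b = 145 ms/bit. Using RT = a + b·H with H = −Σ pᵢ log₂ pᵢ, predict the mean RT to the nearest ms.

635 ms

H = 0.15·log₂(1/0.15) + 0.14·log₂(1/0.14) + 0.19·log₂(1/0.19) + 0.26·log₂(1/0.26) + 0.26·log₂(1/0.26) = 2.2735 bits.
RT = 305 + 145 × 2.2735 = 634.65 ms.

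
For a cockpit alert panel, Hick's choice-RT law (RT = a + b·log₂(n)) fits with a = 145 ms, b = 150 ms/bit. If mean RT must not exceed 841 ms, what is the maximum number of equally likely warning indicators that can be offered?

24

Information budget: (841 − 145)/150 = 4.6400 bits, so n ≤ 2^4.6400 = 24.933 → at most 24.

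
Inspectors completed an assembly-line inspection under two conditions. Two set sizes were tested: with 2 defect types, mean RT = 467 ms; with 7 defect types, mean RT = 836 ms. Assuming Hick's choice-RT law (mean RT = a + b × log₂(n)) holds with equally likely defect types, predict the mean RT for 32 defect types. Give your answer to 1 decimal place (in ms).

1283.7 ms

RT is linear in log₂ n, so two points fix the line:
  b = (836 − 467) / (log₂ 7 − log₂ 2) = 369 / (2.8074 − 1) = 204.166 ms/bit
  a = 467 − 204.166 × 1 = 262.834 ms
Then RT(32) = 262.834 + 204.166 × log₂ 32 = 262.834 + 204.166 × 5 ≈ 1283.663 ms.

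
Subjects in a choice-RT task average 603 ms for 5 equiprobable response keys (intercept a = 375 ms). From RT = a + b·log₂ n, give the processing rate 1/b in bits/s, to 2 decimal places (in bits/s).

10.18 bits/s

Choice component = 603 − 375 = 228 ms over log₂(5) = 2.3219 bits.
b = 228 / 2.3219 = 98.194 ms/bit, so 1/b = 10.184 bits/s.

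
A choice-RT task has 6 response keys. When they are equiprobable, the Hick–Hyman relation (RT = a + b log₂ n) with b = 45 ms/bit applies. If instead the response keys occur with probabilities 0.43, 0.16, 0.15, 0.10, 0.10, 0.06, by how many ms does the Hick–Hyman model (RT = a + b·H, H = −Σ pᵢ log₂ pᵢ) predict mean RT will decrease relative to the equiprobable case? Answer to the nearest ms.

14 ms

The RT saving is b·ΔH. Equiprobable H₀ = log₂(6) = 2.5850 bits; with the given probabilities H = 2.2650 bits.
b·(H₀ − H) = 45 × (2.5850 − 2.2650) = 14.40 ms.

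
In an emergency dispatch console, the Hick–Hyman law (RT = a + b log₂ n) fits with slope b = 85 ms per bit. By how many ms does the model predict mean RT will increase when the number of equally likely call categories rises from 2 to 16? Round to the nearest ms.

255 ms

The intercept a cancels: ΔRT = b·(log₂ n₂ − log₂ n₁) = b·log₂(n₂/n₁).
log₂(16) − log₂(2) = log₂(16/2) = log₂(8) = 3.
ΔRT = 85 × 3.0000 = 255.000 ms.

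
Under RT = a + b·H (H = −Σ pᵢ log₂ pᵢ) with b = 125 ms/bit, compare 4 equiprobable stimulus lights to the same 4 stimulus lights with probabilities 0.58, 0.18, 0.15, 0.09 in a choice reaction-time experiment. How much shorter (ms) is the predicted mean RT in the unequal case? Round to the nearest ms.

47 ms

The RT saving is b·ΔH. Equiprobable H₀ = log₂(4) = 2.0000 bits; with the given probabilities H = 1.6243 bits.
b·(H₀ − H) = 125 × (2.0000 − 1.6243) = 46.96 ms.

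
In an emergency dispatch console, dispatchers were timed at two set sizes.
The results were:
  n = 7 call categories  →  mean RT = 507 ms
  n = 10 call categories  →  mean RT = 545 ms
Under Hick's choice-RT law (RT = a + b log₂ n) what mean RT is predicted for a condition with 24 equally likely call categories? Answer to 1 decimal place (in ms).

With log₂ n on the abscissa the relation is linear; from the two conditions:
  b = (545 − 507) / (log₂ 10 − log₂ 7) = 38 / (3.3219 − 2.8074) = 73.848 ms/bit
  a = 507 − 73.848 × 2.8074 = 299.684 ms
Then RT(24) = 299.684 + 73.848 × log₂ 24 = 299.684 + 73.848 × 4.5850 ≈ 638.272 ms.

638.3 ms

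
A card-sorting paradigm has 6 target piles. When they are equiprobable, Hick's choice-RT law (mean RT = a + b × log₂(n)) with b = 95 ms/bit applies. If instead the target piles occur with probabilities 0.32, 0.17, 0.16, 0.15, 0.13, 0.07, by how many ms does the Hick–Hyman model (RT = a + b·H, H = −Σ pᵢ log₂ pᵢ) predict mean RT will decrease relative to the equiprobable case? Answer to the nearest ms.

13 ms

Equiprobable entropy H₀ = log₂ 6 = 2.5850 bits.
Skewed entropy H = −Σ pᵢ log₂ pᵢ = 2.4454 bits.
ΔRT = b·(H₀ − H) = 95 × 0.1396 = 13.26 ms.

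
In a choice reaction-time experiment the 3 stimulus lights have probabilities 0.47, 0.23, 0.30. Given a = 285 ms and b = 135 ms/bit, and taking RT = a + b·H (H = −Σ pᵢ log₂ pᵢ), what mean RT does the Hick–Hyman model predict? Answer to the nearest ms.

Entropy contributions −pᵢ log₂ pᵢ: 0.5120, 0.4877, 0.5211; sum H = 1.5207 bits.
RT = a + bH = 285 + 135·1.5207 = 490.30 ms.

490 ms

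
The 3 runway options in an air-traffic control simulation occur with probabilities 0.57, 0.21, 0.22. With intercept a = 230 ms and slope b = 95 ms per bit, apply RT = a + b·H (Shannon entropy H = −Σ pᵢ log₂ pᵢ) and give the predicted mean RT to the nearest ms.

Entropy contributions −pᵢ log₂ pᵢ: 0.4623, 0.4728, 0.4806; sum H = 1.4156 bits.
RT = a + bH = 230 + 95·1.4156 = 364.49 ms.

364 ms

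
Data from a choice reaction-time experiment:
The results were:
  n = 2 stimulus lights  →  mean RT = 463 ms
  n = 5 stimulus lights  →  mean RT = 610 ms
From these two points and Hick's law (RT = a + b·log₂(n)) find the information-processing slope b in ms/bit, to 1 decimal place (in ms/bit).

111.2 ms/bit

The slope on a log₂ axis is (610 − 463) / (2.3219 − 1) = 111.201 ms/bit.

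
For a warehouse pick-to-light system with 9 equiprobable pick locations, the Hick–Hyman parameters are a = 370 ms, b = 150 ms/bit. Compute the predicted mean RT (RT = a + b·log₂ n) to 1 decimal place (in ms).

log₂(9) = 3.1699 bits, so RT = 370 + 150 × 3.1699 ≈ 845.489 ms.

845.5 ms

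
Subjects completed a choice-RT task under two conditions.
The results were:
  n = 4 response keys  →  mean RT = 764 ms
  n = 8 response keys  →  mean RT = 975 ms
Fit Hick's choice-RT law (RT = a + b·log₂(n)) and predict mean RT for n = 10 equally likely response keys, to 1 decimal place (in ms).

RT is linear in log₂ n, so two points fix the line:
  b = (975 − 764) / (log₂ 8 − log₂ 4) = 211 / (3 − 2) = 211.000 ms/bit
  a = 764 − 211.000 × 2 = 342.000 ms
Then RT(10) = 342.000 + 211.000 × log₂ 10 = 342.000 + 211.000 × 3.3219 ≈ 1042.927 ms.

1042.9 ms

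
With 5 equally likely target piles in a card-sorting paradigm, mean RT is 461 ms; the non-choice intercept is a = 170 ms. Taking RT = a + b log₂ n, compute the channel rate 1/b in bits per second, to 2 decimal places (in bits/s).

b = (461 − 170)/log₂ 5 = 291/2.3219 = 125.327 ms per bit = 0.12533 s/bit; the reciprocal is 7.979 bits/s.

7.98 bits/s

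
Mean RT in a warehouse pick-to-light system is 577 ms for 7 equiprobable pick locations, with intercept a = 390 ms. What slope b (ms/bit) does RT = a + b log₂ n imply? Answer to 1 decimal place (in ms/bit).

66.6 ms/bit

b = (577 − 390) / log₂(7) = 187 / 2.8074 = 66.611 ms/bit.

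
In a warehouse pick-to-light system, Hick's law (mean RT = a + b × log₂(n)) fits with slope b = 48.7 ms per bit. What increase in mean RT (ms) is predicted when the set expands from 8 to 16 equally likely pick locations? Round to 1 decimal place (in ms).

48.7 ms

The intercept a cancels: ΔRT = b·(log₂ n₂ − log₂ n₁) = b·log₂(n₂/n₁).
log₂(16) − log₂(8) = log₂(16/8) = log₂(2) = 1.
ΔRT = 48.7 × 1.0000 = 48.700 ms.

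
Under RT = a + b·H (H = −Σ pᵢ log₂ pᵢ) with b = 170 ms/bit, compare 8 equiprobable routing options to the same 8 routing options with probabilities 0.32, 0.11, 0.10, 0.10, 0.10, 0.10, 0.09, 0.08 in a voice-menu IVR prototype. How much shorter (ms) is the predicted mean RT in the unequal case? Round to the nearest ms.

32 ms

Equiprobable entropy H₀ = log₂ 8 = 3.0000 bits.
Skewed entropy H = −Σ pᵢ log₂ pᵢ = 2.8093 bits.
ΔRT = b·(H₀ − H) = 170 × 0.1907 = 32.43 ms.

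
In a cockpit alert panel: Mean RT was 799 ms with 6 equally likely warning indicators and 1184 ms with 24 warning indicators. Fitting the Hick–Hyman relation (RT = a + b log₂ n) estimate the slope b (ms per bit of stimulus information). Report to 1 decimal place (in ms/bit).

192.5 ms/bit

Slope: b = (1184 − 799) / (log₂ 24 − log₂ 6) = 385/2.0000 = 192.500 ms/bit.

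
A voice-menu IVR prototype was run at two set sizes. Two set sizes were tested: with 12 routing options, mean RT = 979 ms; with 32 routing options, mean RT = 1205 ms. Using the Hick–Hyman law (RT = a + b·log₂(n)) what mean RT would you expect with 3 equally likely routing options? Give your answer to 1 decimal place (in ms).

RT is linear in log₂ n, so two points fix the line:
  b = (1205 − 979) / (log₂ 32 − log₂ 12) = 226 / (5 − 3.5850) = 159.713 ms/bit
  a = 979 − 159.713 × 3.5850 = 406.435 ms
Then RT(3) = 406.435 + 159.713 × log₂ 3 = 406.435 + 159.713 × 1.5850 ≈ 659.574 ms.

659.6 ms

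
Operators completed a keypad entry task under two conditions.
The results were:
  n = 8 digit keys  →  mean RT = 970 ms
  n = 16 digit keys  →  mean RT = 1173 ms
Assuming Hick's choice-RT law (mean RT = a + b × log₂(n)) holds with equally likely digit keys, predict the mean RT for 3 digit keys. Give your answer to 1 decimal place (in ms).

682.7 ms

Solve the two-equation system in a and b:
  b = (1173 − 970) / (log₂ 16 − log₂ 8) = 203 / (4 − 3) = 203.000 ms/bit
  a = 970 − 203.000 × 3 = 361.000 ms
Then RT(3) = 361.000 + 203.000 × log₂ 3 = 361.000 + 203.000 × 1.5850 ≈ 682.747 ms.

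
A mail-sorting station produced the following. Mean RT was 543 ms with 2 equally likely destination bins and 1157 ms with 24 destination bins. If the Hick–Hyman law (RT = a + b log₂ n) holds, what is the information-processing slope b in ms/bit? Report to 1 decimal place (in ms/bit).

171.3 ms/bit

Slope: b = (1157 − 543) / (log₂ 24 − log₂ 2) = 614/3.5850 = 171.271 ms/bit.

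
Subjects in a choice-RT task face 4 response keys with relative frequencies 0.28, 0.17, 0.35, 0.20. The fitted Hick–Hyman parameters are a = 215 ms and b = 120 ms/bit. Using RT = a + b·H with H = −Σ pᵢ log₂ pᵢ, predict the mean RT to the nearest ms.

448 ms

Entropy contributions −pᵢ log₂ pᵢ: 0.5142, 0.4346, 0.5301, 0.4644; sum H = 1.9433 bits.
RT = a + bH = 215 + 120·1.9433 = 448.20 ms.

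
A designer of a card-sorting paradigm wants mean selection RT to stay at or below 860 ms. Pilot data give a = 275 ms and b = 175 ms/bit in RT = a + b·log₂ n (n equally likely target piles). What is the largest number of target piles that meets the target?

Information budget: (860 − 275)/175 = 3.3429 bits, so n ≤ 2^3.3429 = 10.146 → at most 10.

10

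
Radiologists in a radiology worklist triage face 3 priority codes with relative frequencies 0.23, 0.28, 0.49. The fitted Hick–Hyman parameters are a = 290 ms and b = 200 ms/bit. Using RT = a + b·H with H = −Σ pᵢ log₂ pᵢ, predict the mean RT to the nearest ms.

Entropy contributions −pᵢ log₂ pᵢ: 0.4877, 0.5142, 0.5043; sum H = 1.5062 bits.
RT = a + bH = 290 + 200·1.5062 = 591.23 ms.

591 ms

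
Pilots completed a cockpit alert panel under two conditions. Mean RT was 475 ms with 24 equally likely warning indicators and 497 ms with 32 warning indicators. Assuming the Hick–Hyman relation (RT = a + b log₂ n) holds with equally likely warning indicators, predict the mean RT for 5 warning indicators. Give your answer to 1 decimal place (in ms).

Solve the two-equation system in a and b:
  b = (497 − 475) / (log₂ 32 − log₂ 24) = 22 / (5 − 4.5850) = 53.007 ms/bit
  a = 475 − 53.007 × 4.5850 = 231.964 ms
Then RT(5) = 231.964 + 53.007 × log₂ 5 = 231.964 + 53.007 × 2.3219 ≈ 355.043 ms.

355.0 ms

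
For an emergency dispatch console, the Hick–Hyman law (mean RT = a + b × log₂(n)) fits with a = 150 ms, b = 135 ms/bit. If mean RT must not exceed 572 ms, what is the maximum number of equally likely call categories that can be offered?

8

135·log₂ n ≤ 572 − 150 = 422, giving log₂ n ≤ 3.1259 and n ≤ 8.730. The largest whole number is 8.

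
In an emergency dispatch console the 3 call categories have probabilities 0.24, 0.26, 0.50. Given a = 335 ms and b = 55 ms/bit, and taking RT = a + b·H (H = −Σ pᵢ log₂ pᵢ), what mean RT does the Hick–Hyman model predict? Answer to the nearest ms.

H = 0.24·log₂(1/0.24) + 0.26·log₂(1/0.26) + 0.50·log₂(1/0.50) = 1.4994 bits.
RT = 335 + 55 × 1.4994 = 417.47 ms.

417 ms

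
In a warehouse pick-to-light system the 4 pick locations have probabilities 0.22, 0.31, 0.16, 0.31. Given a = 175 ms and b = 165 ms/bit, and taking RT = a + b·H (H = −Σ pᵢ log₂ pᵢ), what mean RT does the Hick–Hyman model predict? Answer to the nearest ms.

Entropy contributions −pᵢ log₂ pᵢ: 0.4806, 0.5238, 0.4230, 0.5238; sum H = 1.9512 bits.
RT = a + bH = 175 + 165·1.9512 = 496.94 ms.

497 ms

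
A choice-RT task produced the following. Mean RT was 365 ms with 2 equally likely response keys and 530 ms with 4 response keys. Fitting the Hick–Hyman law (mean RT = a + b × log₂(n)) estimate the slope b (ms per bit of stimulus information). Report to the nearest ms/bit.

165 ms/bit

The slope on a log₂ axis is (530 − 365) / (2 − 1) = 165 ms/bit.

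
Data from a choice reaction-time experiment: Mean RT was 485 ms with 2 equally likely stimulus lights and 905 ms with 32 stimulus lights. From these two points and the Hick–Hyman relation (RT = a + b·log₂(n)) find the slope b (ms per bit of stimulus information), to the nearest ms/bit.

105 ms/bit

b = (RT₂ − RT₁)/(log₂ n₂ − log₂ n₁) = (905 − 485)/(5 − 1) = 105 ms/bit.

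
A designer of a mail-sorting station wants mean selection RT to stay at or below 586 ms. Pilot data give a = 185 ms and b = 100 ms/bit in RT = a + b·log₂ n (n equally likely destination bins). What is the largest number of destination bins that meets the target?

Set 185 + 100·log₂ n ≤ 586 → log₂ n ≤ (586 − 185)/100 = 4.0100.
So n ≤ 2^4.0100 = 16.111; the largest integer n is 16.

16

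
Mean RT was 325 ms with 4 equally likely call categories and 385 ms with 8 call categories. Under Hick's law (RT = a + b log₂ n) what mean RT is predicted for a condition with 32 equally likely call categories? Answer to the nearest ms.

Fit slope and intercept:
  b = (385 − 325) / (log₂ 8 − log₂ 4) = 60 / (3 − 2) = 60 ms/bit
  a = 325 − 60 × 2 = 205 ms
Then RT(32) = 205 + 60 × log₂ 32 = 205 + 60 × 5 ≈ 505.000 ms.

505 ms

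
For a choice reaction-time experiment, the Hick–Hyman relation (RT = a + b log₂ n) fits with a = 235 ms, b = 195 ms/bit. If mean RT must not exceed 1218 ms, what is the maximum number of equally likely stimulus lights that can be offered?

32

Information budget: (1218 − 235)/195 = 5.0410 bits, so n ≤ 2^5.0410 = 32.923 → at most 32.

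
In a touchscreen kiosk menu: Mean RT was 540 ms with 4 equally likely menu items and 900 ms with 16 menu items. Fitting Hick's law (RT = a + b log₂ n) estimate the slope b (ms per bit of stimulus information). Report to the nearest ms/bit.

b = (RT₂ − RT₁)/(log₂ n₂ − log₂ n₁) = (900 − 540)/(4 − 2) = 180 ms/bit.

180 ms/bit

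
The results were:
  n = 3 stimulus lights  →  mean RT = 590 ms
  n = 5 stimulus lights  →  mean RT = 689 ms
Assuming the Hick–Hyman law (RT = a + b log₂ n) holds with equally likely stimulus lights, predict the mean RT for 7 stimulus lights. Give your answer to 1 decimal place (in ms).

754.2 ms

With log₂ n on the abscissa the relation is linear; from the two conditions:
  b = (689 − 590) / (log₂ 5 − log₂ 3) = 99 / (2.3219 − 1.5850) = 134.335 ms/bit
  a = 590 − 134.335 × 1.5850 = 377.085 ms
Then RT(7) = 377.085 + 134.335 × log₂ 7 = 377.085 + 134.335 × 2.8074 ≈ 754.210 ms.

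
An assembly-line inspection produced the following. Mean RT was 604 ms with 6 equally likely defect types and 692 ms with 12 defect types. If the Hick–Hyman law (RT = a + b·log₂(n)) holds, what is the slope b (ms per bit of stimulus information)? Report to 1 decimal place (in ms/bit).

Slope: b = (692 − 604) / (log₂ 12 − log₂ 6) = 88/1.0000 = 88.000 ms/bit.

88.0 ms/bit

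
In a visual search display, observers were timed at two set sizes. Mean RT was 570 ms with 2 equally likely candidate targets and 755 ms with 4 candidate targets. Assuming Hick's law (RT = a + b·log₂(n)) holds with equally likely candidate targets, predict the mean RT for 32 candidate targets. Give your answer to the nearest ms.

Fit slope and intercept:
  b = (755 − 570) / (log₂ 4 − log₂ 2) = 185 / (2 − 1) = 185 ms/bit
  a = 570 − 185 × 1 = 385 ms
Then RT(32) = 385 + 185 × log₂ 32 = 385 + 185 × 5 ≈ 1310.000 ms.

1310 ms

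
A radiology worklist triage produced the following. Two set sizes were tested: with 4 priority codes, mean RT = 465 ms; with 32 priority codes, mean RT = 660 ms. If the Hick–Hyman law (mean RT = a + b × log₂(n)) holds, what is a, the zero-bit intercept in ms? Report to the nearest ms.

335 ms

The slope on a log₂ axis is (660 − 465) / (5 − 2) = 65 ms/bit.
Intercept: a = 465 − 65·log₂(4) = 335.000 ms.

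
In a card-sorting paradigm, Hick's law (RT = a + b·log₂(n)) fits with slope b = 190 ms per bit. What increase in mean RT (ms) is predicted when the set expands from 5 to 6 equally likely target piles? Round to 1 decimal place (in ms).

The intercept a cancels: ΔRT = b·(log₂ n₂ − log₂ n₁) = b·log₂(n₂/n₁).
log₂(6) − log₂(5) = 2.5850 − 2.3219 = 0.2630.
ΔRT = 190 × 0.2630 = 49.977 ms.

50.0 ms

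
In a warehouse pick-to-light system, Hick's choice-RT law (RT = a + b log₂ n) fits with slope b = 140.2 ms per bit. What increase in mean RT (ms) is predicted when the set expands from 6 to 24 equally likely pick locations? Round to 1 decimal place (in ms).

Only the slope matters, since a is common to both: ΔRT = b·log₂(n₂/n₁).
log₂(24) − log₂(6) = log₂(24/6) = log₂(4) = 2.
ΔRT = 140.2 × 2.0000 = 280.400 ms.

280.4 ms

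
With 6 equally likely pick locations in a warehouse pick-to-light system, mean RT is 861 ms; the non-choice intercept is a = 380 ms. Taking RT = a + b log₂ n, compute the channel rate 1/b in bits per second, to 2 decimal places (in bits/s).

Choice component = 861 − 380 = 481 ms over log₂(6) = 2.5850 bits.
b = 481 / 2.5850 = 186.076 ms/bit, so 1/b = 5.374 bits/s.

5.37 bits/s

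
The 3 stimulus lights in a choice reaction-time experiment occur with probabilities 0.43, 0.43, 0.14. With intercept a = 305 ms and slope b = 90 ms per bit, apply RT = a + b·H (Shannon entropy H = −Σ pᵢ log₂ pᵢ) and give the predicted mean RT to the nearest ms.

435 ms

Entropy contributions −pᵢ log₂ pᵢ: 0.5236, 0.5236, 0.3971; sum H = 1.4442 bits.
RT = a + bH = 305 + 90·1.4442 = 434.98 ms.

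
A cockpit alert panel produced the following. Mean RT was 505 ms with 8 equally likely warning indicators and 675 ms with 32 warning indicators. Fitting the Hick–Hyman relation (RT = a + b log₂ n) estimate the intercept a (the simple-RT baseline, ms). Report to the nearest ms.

250 ms

The slope on a log₂ axis is (675 − 505) / (5 − 3) = 85 ms/bit.
Intercept: a = 505 − 85·log₂(8) = 250.000 ms.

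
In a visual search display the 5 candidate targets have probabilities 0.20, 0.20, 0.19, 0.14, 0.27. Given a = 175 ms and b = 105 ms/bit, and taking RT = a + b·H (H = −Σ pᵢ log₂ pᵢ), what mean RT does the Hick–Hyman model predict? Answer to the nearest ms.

416 ms

H = 0.20·log₂(1/0.20) + 0.20·log₂(1/0.20) + 0.19·log₂(1/0.19) + 0.14·log₂(1/0.14) + 0.27·log₂(1/0.27) = 2.2911 bits.
RT = 175 + 105 × 2.2911 = 415.57 ms.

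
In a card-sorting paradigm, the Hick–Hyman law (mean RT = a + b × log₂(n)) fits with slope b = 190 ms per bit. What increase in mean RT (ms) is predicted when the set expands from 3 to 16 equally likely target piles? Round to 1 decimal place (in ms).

458.9 ms

Only the slope matters, since a is common to both: ΔRT = b·log₂(n₂/n₁).
log₂(16) − log₂(3) = 4 − 1.5850 = 2.4150.
ΔRT = 190 × 2.4150 = 458.857 ms.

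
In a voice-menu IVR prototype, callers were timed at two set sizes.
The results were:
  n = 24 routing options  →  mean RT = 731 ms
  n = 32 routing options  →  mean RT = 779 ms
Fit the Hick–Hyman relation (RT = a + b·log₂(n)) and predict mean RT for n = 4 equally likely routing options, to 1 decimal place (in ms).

432.0 ms

With log₂ n on the abscissa the relation is linear; from the two conditions:
  b = (779 − 731) / (log₂ 32 − log₂ 24) = 48 / (5 − 4.5850) = 115.652 ms/bit
  a = 731 − 115.652 × 4.5850 = 200.739 ms
Then RT(4) = 200.739 + 115.652 × log₂ 4 = 200.739 + 115.652 × 2 ≈ 432.043 ms.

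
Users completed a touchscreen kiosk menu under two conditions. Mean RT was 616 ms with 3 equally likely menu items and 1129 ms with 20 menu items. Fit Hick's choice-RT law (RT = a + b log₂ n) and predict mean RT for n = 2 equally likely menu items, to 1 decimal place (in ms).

Fit slope and intercept:
  b = (1129 − 616) / (log₂ 20 − log₂ 3) = 513 / (4.3219 − 1.5850) = 187.434 ms/bit
  a = 616 − 187.434 × 1.5850 = 318.924 ms
Then RT(2) = 318.924 + 187.434 × log₂ 2 = 318.924 + 187.434 × 1 ≈ 506.358 ms.

506.4 ms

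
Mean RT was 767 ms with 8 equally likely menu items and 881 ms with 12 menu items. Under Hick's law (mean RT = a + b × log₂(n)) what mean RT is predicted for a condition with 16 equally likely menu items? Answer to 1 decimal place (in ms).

Solve the two-equation system in a and b:
  b = (881 − 767) / (log₂ 12 − log₂ 8) = 114 / (3.5850 − 3) = 194.884 ms/bit
  a = 767 − 194.884 × 3 = 182.347 ms
Then RT(16) = 182.347 + 194.884 × log₂ 16 = 182.347 + 194.884 × 4 ≈ 961.884 ms.

961.9 ms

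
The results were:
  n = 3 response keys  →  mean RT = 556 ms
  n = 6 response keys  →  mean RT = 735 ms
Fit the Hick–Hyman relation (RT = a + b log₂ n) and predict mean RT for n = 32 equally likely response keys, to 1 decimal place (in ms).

Solve the two-equation system in a and b:
  b = (735 − 556) / (log₂ 6 − log₂ 3) = 179 / (2.5850 − 1.5850) = 179.000 ms/bit
  a = 556 − 179.000 × 1.5850 = 272.292 ms
Then RT(32) = 272.292 + 179.000 × log₂ 32 = 272.292 + 179.000 × 5 ≈ 1167.292 ms.

1167.3 ms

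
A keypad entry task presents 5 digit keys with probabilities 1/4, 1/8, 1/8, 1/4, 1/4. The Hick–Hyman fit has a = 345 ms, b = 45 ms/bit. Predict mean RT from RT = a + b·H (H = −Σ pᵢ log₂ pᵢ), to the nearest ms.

H = −Σ pᵢ log₂ pᵢ = 0.25·2 + 0.125·3 + 0.125·3 + 0.25·2 + 0.25·2 = 2.250 bits.
RT = 345 + 45 × 2.250 = 446.25 ms.

446 ms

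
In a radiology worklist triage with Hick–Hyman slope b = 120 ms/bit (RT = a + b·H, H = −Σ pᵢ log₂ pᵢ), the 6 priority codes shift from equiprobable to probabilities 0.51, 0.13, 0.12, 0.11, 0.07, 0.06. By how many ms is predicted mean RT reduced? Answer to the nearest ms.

The RT saving is b·ΔH. Equiprobable H₀ = log₂(6) = 2.5850 bits; with the given probabilities H = 2.1075 bits.
b·(H₀ − H) = 120 × (2.5850 − 2.1075) = 57.29 ms.

57 ms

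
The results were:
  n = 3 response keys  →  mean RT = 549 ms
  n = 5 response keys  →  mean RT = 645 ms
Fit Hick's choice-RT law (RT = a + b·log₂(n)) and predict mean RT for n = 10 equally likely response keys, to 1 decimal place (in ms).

Fit slope and intercept:
  b = (645 − 549) / (log₂ 5 − log₂ 3) = 96 / (2.3219 − 1.5850) = 130.264 ms/bit
  a = 549 − 130.264 × 1.5850 = 342.537 ms
Then RT(10) = 342.537 + 130.264 × log₂ 10 = 342.537 + 130.264 × 3.3219 ≈ 775.264 ms.

775.3 ms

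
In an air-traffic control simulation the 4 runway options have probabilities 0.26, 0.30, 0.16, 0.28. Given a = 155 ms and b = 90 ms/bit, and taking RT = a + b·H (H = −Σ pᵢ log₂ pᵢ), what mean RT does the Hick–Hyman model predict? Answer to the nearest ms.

332 ms

Entropy contributions −pᵢ log₂ pᵢ: 0.5053, 0.5211, 0.4230, 0.5142; sum H = 1.9636 bits.
RT = a + bH = 155 + 90·1.9636 = 331.73 ms.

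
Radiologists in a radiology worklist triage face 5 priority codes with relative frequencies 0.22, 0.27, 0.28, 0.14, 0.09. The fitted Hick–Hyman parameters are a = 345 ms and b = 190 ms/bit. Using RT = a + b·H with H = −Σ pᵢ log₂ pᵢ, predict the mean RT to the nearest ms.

766 ms

Entropy contributions −pᵢ log₂ pᵢ: 0.4806, 0.5100, 0.5142, 0.3971, 0.3127; sum H = 2.2146 bits.
RT = a + bH = 345 + 190·2.2146 = 765.77 ms.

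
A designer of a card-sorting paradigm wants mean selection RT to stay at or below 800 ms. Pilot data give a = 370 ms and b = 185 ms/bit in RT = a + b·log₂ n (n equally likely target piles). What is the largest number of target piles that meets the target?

5

Information budget: (800 − 370)/185 = 2.3243 bits, so n ≤ 2^2.3243 = 5.008 → at most 5.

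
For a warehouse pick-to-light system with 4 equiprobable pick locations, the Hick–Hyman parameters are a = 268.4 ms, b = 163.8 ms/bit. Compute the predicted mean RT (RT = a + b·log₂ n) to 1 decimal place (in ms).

log₂(4) = 2 bits, so RT = 268.4 + 163.8 × 2 ≈ 596.000 ms.

596.0 ms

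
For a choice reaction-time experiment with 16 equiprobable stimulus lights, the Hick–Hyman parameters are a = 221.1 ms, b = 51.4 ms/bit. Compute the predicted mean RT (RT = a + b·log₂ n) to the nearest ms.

log₂(16) = 4 bits, so RT = 221.1 + 51.4 × 4 ≈ 426.700 ms.

427 ms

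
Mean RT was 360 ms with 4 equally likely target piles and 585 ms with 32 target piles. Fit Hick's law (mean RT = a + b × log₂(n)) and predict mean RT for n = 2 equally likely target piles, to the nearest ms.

285 ms

Fit slope and intercept:
  b = (585 − 360) / (log₂ 32 − log₂ 4) = 225 / (5 − 2) = 75 ms/bit
  a = 360 − 75 × 2 = 210 ms
Then RT(2) = 210 + 75 × log₂ 2 = 210 + 75 × 1 ≈ 285.000 ms.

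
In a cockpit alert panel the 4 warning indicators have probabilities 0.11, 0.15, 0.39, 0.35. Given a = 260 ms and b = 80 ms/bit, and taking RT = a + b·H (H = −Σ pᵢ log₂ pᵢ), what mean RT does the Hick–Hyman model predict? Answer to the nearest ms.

H = 0.11·log₂(1/0.11) + 0.15·log₂(1/0.15) + 0.39·log₂(1/0.39) + 0.35·log₂(1/0.35) = 1.8207 bits.
RT = 260 + 80 × 1.8207 = 405.66 ms.

406 ms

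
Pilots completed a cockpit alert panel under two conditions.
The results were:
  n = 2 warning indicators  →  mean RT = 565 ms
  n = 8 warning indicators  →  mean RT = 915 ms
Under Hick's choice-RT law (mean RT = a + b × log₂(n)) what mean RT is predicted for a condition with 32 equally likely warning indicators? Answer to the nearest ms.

1265 ms

Solve the two-equation system in a and b:
  b = (915 − 565) / (log₂ 8 − log₂ 2) = 350 / (3 − 1) = 175 ms/bit
  a = 565 − 175 × 1 = 390 ms
Then RT(32) = 390 + 175 × log₂ 32 = 390 + 175 × 5 ≈ 1265.000 ms.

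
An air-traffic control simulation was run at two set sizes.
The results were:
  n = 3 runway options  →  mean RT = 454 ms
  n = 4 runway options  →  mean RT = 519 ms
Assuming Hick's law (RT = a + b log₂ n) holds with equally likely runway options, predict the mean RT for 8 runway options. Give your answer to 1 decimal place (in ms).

675.6 ms

With log₂ n on the abscissa the relation is linear; from the two conditions:
  b = (519 − 454) / (log₂ 4 − log₂ 3) = 65 / (2 − 1.5850) = 156.612 ms/bit
  a = 454 − 156.612 × 1.5850 = 205.775 ms
Then RT(8) = 205.775 + 156.612 × log₂ 8 = 205.775 + 156.612 × 3 ≈ 675.612 ms.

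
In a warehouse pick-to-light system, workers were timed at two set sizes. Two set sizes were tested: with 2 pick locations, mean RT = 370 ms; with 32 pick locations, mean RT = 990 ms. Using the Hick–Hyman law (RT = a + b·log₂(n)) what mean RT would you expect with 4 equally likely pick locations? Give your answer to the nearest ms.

525 ms

With log₂ n on the abscissa the relation is linear; from the two conditions:
  b = (990 − 370) / (log₂ 32 − log₂ 2) = 620 / (5 − 1) = 155 ms/bit
  a = 370 − 155 × 1 = 215 ms
Then RT(4) = 215 + 155 × log₂ 4 = 215 + 155 × 2 ≈ 525.000 ms.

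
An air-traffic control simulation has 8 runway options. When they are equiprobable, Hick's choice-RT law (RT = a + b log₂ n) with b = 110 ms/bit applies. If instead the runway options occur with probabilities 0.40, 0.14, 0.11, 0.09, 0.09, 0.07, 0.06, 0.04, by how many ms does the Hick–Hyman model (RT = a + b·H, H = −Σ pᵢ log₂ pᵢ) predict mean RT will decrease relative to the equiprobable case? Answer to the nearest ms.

Equiprobable entropy H₀ = log₂ 8 = 3.0000 bits.
Skewed entropy H = −Σ pᵢ log₂ pᵢ = 2.5993 bits.
ΔRT = b·(H₀ − H) = 110 × 0.4007 = 44.07 ms.

44 ms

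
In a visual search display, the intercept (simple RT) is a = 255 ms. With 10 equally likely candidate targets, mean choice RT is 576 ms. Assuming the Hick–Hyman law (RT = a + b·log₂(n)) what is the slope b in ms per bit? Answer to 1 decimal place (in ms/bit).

10 alternatives carry log₂ 10 = 3.3219 bits; the choice cost is 576 − 255 = 321 ms, so b = 321/3.3219 = 96.631 ms/bit.

96.6 ms/bit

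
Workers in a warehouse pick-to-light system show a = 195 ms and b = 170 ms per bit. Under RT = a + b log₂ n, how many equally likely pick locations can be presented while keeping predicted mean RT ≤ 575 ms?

4

170·log₂ n ≤ 575 − 195 = 380, giving log₂ n ≤ 2.2353 and n ≤ 4.709. The largest whole number is 4.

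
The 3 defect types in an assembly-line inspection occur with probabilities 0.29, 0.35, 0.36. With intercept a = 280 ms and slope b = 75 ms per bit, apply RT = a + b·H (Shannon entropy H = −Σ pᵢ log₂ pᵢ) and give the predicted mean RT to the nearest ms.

398 ms

H = 0.29·log₂(1/0.29) + 0.35·log₂(1/0.35) + 0.36·log₂(1/0.36) = 1.5786 bits.
RT = 280 + 75 × 1.5786 = 398.40 ms.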